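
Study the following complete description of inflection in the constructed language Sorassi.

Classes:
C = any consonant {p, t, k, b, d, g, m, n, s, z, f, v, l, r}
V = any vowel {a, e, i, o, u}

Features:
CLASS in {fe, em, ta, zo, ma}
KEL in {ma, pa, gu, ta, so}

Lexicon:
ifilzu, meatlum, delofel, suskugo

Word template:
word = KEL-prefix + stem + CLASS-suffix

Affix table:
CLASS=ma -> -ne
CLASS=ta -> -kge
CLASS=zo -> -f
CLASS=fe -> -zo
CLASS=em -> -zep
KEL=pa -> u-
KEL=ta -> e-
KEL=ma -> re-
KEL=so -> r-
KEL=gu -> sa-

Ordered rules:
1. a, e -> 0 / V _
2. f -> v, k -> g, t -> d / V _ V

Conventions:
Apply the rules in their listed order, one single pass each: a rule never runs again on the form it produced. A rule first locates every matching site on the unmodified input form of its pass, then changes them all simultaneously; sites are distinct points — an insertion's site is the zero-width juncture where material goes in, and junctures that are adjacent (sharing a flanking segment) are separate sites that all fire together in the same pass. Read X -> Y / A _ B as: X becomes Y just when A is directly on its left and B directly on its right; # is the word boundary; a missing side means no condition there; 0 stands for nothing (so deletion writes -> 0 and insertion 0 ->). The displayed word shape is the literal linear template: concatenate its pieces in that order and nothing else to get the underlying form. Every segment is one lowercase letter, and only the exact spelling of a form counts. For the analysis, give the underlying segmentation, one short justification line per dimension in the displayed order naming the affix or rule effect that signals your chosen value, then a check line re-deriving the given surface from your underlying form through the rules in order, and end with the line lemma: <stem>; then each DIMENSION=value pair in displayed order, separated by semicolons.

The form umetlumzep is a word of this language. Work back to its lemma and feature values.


underlying: u-meatlum-zep
CLASS=em - signalled by the affix -zep
KEL=pa - signalled by the affix u-
check: umeatlumzep -> umetlumzep -> umetlumzep
lemma: meatlum; CLASS=em; KEL=pa


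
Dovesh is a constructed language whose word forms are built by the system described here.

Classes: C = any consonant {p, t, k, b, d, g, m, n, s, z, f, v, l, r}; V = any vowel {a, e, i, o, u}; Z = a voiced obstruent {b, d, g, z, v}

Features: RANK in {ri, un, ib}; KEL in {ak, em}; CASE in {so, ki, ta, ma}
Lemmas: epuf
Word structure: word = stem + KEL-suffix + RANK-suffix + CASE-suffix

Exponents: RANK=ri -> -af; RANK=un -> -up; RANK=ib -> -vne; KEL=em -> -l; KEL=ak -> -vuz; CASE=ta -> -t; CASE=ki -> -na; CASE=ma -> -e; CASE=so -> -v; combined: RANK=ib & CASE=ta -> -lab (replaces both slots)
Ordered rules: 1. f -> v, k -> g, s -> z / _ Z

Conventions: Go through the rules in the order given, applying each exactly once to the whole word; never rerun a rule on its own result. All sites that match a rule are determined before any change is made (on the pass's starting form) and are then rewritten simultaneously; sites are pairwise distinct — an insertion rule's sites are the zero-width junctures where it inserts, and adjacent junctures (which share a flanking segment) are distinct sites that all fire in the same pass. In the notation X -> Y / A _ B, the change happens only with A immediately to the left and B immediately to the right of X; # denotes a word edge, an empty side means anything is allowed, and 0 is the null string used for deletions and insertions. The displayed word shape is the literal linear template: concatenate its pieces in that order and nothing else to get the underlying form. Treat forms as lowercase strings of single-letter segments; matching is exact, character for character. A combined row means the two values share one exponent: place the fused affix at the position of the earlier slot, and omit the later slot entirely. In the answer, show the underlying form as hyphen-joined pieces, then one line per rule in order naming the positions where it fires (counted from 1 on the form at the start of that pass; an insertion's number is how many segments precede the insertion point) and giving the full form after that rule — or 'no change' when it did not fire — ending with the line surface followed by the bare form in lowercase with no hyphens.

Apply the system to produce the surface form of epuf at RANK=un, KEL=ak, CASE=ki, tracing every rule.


underlying: epuf-vuz-up-na
1. f -> v, k -> g, s -> z / _ Z: fires at position(s) 4: epuvvuzupna
surface: epuvvuzupna


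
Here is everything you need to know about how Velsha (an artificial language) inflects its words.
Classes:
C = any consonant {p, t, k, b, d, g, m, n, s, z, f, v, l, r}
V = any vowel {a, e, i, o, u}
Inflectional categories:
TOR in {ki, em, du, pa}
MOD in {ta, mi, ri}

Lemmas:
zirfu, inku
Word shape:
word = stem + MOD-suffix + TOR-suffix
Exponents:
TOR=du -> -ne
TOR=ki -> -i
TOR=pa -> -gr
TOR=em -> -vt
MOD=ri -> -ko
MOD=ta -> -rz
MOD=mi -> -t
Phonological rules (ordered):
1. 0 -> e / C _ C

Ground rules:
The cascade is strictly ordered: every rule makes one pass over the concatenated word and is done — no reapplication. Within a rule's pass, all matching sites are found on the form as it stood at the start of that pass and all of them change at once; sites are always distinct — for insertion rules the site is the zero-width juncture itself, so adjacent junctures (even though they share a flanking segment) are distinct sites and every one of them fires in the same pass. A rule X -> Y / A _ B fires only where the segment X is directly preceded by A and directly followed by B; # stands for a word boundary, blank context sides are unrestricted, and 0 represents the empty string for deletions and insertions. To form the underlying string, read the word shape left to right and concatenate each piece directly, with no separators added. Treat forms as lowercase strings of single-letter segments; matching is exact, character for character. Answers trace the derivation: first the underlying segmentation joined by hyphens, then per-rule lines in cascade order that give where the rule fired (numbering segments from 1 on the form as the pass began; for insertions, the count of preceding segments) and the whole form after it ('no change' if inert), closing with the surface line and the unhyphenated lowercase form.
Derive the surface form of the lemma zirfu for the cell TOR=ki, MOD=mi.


underlying: zirfu-t-i
1. 0 -> e / C _ C: inserts after position(s) 3: zirefuti
surface: zirefuti


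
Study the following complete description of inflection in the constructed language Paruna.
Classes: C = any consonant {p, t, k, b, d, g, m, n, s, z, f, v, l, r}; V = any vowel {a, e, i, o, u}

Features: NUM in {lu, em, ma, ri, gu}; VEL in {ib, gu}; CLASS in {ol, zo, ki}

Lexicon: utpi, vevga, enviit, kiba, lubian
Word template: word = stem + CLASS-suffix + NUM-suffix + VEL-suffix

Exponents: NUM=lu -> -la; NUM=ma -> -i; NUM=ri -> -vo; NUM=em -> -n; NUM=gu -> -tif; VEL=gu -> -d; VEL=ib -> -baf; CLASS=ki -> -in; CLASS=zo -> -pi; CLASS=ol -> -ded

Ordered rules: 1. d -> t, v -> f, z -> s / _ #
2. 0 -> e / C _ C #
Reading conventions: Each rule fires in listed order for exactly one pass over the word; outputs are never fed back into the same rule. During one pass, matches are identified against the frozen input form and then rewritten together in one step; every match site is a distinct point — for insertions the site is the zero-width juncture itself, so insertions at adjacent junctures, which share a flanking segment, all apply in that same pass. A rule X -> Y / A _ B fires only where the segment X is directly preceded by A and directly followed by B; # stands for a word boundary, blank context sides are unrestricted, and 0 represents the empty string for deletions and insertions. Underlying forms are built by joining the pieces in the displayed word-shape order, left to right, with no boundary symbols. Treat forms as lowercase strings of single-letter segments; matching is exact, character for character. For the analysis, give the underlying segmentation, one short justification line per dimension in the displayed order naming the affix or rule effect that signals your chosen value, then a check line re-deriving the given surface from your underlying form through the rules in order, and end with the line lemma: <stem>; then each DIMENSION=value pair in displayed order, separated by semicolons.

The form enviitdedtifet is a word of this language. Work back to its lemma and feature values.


underlying: enviit-ded-tif-d
NUM=gu - signalled by the affix -tif
VEL=gu - signalled by the affix -d
CLASS=ol - signalled by the affix -ded
check: enviitdedtifd -> enviitdedtift -> enviitdedtifet
lemma: enviit; NUM=gu; VEL=gu; CLASS=ol


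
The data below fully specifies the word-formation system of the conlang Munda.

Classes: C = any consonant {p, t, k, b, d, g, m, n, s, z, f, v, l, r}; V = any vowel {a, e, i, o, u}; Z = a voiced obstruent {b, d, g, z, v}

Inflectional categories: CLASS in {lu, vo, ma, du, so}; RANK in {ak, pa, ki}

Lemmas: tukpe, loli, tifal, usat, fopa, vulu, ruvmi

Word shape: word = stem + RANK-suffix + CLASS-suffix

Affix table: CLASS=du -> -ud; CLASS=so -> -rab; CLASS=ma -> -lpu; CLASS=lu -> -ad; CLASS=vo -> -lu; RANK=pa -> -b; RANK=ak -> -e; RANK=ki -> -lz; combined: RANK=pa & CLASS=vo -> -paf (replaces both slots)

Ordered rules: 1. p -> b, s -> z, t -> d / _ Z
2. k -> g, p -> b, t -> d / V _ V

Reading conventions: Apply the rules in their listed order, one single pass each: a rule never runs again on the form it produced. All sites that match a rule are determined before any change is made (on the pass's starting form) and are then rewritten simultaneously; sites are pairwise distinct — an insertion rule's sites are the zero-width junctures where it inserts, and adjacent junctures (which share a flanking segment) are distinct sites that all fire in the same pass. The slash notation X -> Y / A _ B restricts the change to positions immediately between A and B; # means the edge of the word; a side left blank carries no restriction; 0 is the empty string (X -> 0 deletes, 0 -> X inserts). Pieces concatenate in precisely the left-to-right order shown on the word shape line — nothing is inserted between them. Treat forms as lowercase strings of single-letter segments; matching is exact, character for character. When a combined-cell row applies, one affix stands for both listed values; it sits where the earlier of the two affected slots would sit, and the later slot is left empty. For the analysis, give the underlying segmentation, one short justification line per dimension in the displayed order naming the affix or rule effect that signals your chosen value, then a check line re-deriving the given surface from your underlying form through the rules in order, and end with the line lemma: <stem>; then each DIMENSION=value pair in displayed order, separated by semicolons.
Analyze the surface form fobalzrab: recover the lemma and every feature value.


underlying: fopa-lz-rab
CLASS=so - signalled by the affix -rab
RANK=ki - signalled by the affix -lz
check: fopalzrab -> fopalzrab -> fobalzrab
lemma: fopa; CLASS=so; RANK=ki


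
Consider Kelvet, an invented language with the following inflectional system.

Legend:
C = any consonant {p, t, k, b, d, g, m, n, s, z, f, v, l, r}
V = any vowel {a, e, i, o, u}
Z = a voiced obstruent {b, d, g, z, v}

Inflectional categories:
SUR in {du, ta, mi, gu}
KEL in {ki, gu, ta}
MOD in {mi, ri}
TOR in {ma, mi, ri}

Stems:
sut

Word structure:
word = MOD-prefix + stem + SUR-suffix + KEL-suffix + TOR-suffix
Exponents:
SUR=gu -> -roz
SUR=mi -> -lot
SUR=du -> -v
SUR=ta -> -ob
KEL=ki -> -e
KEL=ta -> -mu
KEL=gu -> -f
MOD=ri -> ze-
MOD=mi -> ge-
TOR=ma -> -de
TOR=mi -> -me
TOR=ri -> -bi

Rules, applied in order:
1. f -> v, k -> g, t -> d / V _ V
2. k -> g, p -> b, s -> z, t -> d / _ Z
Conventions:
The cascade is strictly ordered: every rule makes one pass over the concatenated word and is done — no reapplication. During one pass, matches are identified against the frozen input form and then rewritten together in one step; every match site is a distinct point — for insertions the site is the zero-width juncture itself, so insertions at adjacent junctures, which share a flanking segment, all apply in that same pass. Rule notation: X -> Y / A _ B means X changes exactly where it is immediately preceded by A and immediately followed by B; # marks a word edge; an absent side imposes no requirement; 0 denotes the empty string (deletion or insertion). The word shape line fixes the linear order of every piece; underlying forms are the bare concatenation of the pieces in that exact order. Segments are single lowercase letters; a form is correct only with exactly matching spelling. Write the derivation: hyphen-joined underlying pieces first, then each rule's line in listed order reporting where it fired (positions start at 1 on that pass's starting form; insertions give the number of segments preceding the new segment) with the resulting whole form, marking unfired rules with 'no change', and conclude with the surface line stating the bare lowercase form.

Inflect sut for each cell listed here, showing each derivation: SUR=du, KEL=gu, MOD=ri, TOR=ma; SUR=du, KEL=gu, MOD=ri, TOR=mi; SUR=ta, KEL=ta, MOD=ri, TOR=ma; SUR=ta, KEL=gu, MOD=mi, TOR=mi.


cell SUR=du, KEL=gu, MOD=ri, TOR=ma:
underlying: ze-sut-v-f-de
1. f -> v, k -> g, t -> d / V _ V: no change
2. k -> g, p -> b, s -> z, t -> d / _ Z: fires at position(s) 5: zesudvfde
surface: zesudvfde

cell SUR=du, KEL=gu, MOD=ri, TOR=mi:
underlying: ze-sut-v-f-me
1. f -> v, k -> g, t -> d / V _ V: no change
2. k -> g, p -> b, s -> z, t -> d / _ Z: fires at position(s) 5: zesudvfme
surface: zesudvfme

cell SUR=ta, KEL=ta, MOD=ri, TOR=ma:
underlying: ze-sut-ob-mu-de
1. f -> v, k -> g, t -> d / V _ V: fires at position(s) 5: zesudobmude
2. k -> g, p -> b, s -> z, t -> d / _ Z: no change
surface: zesudobmude

cell SUR=ta, KEL=gu, MOD=mi, TOR=mi:
underlying: ge-sut-ob-f-me
1. f -> v, k -> g, t -> d / V _ V: fires at position(s) 5: gesudobfme
2. k -> g, p -> b, s -> z, t -> d / _ Z: no change
surface: gesudobfme


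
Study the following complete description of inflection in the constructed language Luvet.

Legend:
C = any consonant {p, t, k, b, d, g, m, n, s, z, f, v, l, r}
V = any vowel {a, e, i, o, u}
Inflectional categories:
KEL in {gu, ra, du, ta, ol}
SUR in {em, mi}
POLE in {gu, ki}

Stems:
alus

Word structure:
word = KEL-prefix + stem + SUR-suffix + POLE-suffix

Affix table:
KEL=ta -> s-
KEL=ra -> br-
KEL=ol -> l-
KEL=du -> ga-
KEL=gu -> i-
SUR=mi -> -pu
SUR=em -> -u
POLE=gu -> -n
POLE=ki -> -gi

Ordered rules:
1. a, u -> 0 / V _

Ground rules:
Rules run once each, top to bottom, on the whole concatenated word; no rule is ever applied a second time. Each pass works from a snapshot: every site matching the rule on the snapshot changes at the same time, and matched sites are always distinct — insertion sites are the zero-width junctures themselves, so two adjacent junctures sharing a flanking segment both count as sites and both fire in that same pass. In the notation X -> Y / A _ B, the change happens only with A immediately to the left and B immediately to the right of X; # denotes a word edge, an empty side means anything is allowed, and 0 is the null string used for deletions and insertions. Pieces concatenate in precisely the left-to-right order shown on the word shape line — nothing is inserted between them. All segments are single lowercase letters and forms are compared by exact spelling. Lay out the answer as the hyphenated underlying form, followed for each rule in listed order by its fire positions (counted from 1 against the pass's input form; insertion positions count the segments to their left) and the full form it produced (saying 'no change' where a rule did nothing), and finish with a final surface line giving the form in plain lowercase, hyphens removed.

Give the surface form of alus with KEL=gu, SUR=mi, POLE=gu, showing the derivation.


underlying: i-alus-pu-n
1. a, u -> 0 / V _: fires at position(s) 2: iluspun
surface: iluspun


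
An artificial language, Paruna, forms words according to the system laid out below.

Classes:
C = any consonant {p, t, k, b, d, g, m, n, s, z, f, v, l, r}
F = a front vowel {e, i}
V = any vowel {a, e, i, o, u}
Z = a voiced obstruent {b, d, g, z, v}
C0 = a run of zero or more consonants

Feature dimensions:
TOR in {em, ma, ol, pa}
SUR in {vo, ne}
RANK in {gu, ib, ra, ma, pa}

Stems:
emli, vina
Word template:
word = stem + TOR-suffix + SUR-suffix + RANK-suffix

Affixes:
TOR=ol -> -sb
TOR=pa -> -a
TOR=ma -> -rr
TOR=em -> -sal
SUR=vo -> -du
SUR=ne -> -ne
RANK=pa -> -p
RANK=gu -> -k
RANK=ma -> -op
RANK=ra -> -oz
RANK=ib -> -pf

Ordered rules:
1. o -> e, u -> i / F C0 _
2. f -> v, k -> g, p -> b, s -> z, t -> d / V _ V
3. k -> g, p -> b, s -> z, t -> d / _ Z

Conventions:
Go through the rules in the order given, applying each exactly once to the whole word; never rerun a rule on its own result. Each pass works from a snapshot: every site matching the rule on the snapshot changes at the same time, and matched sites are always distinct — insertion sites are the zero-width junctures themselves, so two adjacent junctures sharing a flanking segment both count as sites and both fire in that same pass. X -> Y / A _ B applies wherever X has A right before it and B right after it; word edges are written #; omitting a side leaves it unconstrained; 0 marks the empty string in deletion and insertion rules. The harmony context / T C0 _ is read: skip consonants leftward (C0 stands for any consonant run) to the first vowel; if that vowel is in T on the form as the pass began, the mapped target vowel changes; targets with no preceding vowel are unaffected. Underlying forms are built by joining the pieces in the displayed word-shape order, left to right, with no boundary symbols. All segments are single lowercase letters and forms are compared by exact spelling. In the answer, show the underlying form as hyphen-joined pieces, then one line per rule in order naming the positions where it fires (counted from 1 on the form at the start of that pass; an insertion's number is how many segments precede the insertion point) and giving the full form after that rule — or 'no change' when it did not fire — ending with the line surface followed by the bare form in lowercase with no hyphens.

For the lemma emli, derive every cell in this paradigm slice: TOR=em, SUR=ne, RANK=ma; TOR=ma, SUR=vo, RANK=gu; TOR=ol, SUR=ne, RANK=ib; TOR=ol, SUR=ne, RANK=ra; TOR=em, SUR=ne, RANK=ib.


cell TOR=em, SUR=ne, RANK=ma:
underlying: emli-sal-ne-op
1. o -> e, u -> i / F C0 _: fires at position(s) 10: emlisalneep
2. f -> v, k -> g, p -> b, s -> z, t -> d / V _ V: fires at position(s) 5: emlizalneep
3. k -> g, p -> b, s -> z, t -> d / _ Z: no change
surface: emlizalneep

cell TOR=ma, SUR=vo, RANK=gu:
underlying: emli-rr-du-k
1. o -> e, u -> i / F C0 _: fires at position(s) 8: emlirrdik
2. f -> v, k -> g, p -> b, s -> z, t -> d / V _ V: no change
3. k -> g, p -> b, s -> z, t -> d / _ Z: no change
surface: emlirrdik

cell TOR=ol, SUR=ne, RANK=ib:
underlying: emli-sb-ne-pf
1. o -> e, u -> i / F C0 _: no change
2. f -> v, k -> g, p -> b, s -> z, t -> d / V _ V: no change
3. k -> g, p -> b, s -> z, t -> d / _ Z: fires at position(s) 5: emlizbnepf
surface: emlizbnepf

cell TOR=ol, SUR=ne, RANK=ra:
underlying: emli-sb-ne-oz
1. o -> e, u -> i / F C0 _: fires at position(s) 9: emlisbneez
2. f -> v, k -> g, p -> b, s -> z, t -> d / V _ V: no change
3. k -> g, p -> b, s -> z, t -> d / _ Z: fires at position(s) 5: emlizbneez
surface: emlizbneez

cell TOR=em, SUR=ne, RANK=ib:
underlying: emli-sal-ne-pf
1. o -> e, u -> i / F C0 _: no change
2. f -> v, k -> g, p -> b, s -> z, t -> d / V _ V: fires at position(s) 5: emlizalnepf
3. k -> g, p -> b, s -> z, t -> d / _ Z: no change
surface: emlizalnepf


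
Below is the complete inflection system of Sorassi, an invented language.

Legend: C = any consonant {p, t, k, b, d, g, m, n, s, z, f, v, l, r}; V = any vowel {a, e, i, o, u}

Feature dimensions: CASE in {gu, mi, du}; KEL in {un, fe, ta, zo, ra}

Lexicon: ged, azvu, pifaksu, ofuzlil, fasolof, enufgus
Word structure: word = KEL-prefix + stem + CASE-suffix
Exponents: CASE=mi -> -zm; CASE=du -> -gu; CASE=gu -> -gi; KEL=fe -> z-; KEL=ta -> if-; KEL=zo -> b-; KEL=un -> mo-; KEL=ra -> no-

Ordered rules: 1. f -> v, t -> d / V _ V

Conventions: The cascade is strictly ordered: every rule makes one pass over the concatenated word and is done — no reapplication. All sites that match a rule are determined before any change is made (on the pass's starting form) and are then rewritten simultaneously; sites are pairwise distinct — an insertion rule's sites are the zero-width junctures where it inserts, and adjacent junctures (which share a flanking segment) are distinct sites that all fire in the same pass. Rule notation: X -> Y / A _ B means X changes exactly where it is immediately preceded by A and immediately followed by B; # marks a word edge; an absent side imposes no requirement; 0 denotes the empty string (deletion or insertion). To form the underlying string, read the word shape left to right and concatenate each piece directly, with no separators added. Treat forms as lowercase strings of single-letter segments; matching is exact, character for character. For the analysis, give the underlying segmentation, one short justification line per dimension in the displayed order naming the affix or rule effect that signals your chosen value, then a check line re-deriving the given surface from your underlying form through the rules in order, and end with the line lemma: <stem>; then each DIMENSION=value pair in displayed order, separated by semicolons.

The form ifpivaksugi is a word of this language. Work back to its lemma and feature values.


underlying: if-pifaksu-gi
CASE=gu - signalled by the affix -gi
KEL=ta - signalled by the affix if-
check: ifpifaksugi -> ifpivaksugi
lemma: pifaksu; CASE=gu; KEL=ta


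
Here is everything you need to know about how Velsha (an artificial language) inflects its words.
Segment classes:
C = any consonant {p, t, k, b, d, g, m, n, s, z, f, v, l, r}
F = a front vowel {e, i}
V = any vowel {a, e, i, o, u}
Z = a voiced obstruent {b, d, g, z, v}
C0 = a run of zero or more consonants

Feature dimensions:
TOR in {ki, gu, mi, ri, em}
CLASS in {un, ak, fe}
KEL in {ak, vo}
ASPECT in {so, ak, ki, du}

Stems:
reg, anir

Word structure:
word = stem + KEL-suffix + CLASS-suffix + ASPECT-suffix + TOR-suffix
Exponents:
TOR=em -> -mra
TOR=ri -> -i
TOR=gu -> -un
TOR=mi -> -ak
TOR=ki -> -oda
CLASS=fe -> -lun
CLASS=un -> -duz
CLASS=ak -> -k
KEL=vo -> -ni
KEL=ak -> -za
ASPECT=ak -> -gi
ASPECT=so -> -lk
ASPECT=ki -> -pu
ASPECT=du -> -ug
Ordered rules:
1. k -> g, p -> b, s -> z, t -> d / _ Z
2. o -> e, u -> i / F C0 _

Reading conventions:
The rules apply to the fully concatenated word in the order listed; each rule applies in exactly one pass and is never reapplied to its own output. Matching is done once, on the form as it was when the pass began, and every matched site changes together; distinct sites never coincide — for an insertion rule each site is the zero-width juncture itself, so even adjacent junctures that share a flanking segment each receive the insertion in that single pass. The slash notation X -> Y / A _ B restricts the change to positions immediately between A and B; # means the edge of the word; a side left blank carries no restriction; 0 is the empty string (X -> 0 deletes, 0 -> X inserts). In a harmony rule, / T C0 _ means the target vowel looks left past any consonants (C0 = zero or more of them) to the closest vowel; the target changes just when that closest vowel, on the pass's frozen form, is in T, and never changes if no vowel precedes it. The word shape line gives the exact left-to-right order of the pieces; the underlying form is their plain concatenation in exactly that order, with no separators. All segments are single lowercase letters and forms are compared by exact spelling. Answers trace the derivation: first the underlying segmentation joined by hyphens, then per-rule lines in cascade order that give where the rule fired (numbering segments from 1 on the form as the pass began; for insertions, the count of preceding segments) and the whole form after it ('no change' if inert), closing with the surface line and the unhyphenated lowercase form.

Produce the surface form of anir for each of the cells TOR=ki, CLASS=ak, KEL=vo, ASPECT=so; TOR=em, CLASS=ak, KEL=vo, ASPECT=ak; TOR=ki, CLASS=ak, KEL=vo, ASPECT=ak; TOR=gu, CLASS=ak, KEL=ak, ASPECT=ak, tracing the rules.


cell TOR=ki, CLASS=ak, KEL=vo, ASPECT=so:
underlying: anir-ni-k-lk-oda
1. k -> g, p -> b, s -> z, t -> d / _ Z: no change
2. o -> e, u -> i / F C0 _: fires at position(s) 10: anirniklkeda
surface: anirniklkeda

cell TOR=em, CLASS=ak, KEL=vo, ASPECT=ak:
underlying: anir-ni-k-gi-mra
1. k -> g, p -> b, s -> z, t -> d / _ Z: fires at position(s) 7: anirniggimra
2. o -> e, u -> i / F C0 _: no change
surface: anirniggimra

cell TOR=ki, CLASS=ak, KEL=vo, ASPECT=ak:
underlying: anir-ni-k-gi-oda
1. k -> g, p -> b, s -> z, t -> d / _ Z: fires at position(s) 7: anirniggioda
2. o -> e, u -> i / F C0 _: fires at position(s) 10: anirniggieda
surface: anirniggieda

cell TOR=gu, CLASS=ak, KEL=ak, ASPECT=ak:
underlying: anir-za-k-gi-un
1. k -> g, p -> b, s -> z, t -> d / _ Z: fires at position(s) 7: anirzaggiun
2. o -> e, u -> i / F C0 _: fires at position(s) 10: anirzaggiin
surface: anirzaggiin


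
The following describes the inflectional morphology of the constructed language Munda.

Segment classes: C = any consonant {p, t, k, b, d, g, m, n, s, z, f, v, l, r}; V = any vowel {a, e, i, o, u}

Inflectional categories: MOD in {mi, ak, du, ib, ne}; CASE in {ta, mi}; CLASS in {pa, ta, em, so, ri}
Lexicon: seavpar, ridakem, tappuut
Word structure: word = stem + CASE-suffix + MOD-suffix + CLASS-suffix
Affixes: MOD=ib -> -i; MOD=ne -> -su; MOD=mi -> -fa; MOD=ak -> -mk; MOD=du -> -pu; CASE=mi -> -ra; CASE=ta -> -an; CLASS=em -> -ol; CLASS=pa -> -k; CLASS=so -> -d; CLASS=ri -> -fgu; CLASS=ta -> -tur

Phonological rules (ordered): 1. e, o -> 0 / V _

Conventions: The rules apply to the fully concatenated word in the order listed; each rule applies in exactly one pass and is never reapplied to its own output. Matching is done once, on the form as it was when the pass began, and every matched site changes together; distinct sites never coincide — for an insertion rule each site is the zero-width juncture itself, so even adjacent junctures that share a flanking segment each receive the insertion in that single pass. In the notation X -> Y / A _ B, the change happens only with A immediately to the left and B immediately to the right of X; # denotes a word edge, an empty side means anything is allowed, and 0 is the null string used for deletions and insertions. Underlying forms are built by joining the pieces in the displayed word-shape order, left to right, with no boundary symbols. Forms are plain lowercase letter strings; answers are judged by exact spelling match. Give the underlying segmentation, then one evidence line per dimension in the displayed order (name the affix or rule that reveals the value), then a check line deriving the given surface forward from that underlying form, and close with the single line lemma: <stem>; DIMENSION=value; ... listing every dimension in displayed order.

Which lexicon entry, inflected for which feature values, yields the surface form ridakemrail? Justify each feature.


underlying: ridakem-ra-i-ol
MOD=ib - signalled by the affix -i
CASE=mi - signalled by the affix -ra
CLASS=em - signalled by the affix -ol
check: ridakemraiol -> ridakemrail
lemma: ridakem; MOD=ib; CASE=mi; CLASS=em


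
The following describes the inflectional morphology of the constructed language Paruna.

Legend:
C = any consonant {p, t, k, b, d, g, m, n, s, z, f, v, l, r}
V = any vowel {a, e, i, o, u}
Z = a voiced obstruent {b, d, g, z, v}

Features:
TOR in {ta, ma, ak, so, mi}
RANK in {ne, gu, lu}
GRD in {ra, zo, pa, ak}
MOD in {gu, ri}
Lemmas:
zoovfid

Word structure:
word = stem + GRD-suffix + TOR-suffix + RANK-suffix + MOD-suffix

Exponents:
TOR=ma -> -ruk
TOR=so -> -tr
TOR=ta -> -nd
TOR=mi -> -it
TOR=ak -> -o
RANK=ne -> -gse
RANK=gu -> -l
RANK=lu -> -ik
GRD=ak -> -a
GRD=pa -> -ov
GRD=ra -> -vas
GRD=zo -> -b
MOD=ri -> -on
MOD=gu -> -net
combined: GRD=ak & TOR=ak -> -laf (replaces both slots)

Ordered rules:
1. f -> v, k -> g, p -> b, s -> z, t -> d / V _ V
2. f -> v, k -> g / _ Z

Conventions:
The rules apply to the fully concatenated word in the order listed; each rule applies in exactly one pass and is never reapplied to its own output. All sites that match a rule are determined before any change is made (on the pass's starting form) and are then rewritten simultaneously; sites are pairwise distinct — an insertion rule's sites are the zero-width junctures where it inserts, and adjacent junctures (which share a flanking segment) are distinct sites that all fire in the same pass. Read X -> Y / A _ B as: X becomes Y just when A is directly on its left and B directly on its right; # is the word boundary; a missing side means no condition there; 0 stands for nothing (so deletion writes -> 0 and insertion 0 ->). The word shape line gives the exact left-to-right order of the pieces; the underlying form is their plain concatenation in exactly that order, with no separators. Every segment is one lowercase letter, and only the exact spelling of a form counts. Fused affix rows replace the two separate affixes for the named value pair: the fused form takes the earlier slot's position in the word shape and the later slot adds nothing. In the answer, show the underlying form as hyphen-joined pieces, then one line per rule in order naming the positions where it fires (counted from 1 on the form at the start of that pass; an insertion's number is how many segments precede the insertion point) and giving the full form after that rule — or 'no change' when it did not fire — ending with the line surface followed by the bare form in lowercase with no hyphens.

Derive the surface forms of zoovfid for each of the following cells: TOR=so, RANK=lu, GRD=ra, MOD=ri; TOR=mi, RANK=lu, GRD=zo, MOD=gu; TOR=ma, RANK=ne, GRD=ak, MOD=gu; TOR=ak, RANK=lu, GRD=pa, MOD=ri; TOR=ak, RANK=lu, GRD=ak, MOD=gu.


cell TOR=so, RANK=lu, GRD=ra, MOD=ri:
underlying: zoovfid-vas-tr-ik-on
1. f -> v, k -> g, p -> b, s -> z, t -> d / V _ V: fires at position(s) 14: zoovfidvastrigon
2. f -> v, k -> g / _ Z: no change
surface: zoovfidvastrigon

cell TOR=mi, RANK=lu, GRD=zo, MOD=gu:
underlying: zoovfid-b-it-ik-net
1. f -> v, k -> g, p -> b, s -> z, t -> d / V _ V: fires at position(s) 10: zoovfidbidiknet
2. f -> v, k -> g / _ Z: no change
surface: zoovfidbidiknet

cell TOR=ma, RANK=ne, GRD=ak, MOD=gu:
underlying: zoovfid-a-ruk-gse-net
1. f -> v, k -> g, p -> b, s -> z, t -> d / V _ V: no change
2. f -> v, k -> g / _ Z: fires at position(s) 11: zoovfidaruggsenet
surface: zoovfidaruggsenet

cell TOR=ak, RANK=lu, GRD=pa, MOD=ri:
underlying: zoovfid-ov-o-ik-on
1. f -> v, k -> g, p -> b, s -> z, t -> d / V _ V: fires at position(s) 12: zoovfidovoigon
2. f -> v, k -> g / _ Z: no change
surface: zoovfidovoigon

cell TOR=ak, RANK=lu, GRD=ak, MOD=gu:
underlying: zoovfid-laf-ik-net
1. f -> v, k -> g, p -> b, s -> z, t -> d / V _ V: fires at position(s) 10: zoovfidlaviknet
2. f -> v, k -> g / _ Z: no change
surface: zoovfidlaviknet


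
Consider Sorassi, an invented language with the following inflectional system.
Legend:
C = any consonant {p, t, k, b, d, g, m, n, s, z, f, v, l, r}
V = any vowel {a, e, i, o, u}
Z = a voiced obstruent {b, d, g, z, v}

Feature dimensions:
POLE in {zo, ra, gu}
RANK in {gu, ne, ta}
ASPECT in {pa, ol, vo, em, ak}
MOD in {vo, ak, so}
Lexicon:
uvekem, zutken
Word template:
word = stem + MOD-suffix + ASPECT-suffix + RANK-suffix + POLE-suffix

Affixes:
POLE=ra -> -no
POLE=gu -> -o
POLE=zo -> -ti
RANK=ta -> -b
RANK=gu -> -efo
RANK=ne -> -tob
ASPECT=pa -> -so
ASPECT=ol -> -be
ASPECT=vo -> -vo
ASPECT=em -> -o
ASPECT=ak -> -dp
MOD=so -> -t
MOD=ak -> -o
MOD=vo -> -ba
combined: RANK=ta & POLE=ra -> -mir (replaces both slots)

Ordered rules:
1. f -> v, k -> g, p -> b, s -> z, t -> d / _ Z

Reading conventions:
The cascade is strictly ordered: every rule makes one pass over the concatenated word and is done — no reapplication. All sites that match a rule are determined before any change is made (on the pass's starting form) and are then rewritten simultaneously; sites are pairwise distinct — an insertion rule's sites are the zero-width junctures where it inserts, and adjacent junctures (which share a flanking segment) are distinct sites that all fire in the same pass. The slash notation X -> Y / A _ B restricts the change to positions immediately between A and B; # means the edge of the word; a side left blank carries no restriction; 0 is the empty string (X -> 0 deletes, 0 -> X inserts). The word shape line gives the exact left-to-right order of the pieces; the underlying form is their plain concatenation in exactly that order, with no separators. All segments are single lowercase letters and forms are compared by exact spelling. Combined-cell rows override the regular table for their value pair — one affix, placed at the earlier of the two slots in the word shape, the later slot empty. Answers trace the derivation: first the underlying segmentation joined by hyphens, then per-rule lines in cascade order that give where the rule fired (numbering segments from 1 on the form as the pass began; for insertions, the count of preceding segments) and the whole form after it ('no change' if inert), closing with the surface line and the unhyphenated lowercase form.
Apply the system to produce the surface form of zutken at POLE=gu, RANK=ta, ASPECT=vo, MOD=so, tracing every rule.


underlying: zutken-t-vo-b-o
1. f -> v, k -> g, p -> b, s -> z, t -> d / _ Z: fires at position(s) 7: zutkendvobo
surface: zutkendvobo


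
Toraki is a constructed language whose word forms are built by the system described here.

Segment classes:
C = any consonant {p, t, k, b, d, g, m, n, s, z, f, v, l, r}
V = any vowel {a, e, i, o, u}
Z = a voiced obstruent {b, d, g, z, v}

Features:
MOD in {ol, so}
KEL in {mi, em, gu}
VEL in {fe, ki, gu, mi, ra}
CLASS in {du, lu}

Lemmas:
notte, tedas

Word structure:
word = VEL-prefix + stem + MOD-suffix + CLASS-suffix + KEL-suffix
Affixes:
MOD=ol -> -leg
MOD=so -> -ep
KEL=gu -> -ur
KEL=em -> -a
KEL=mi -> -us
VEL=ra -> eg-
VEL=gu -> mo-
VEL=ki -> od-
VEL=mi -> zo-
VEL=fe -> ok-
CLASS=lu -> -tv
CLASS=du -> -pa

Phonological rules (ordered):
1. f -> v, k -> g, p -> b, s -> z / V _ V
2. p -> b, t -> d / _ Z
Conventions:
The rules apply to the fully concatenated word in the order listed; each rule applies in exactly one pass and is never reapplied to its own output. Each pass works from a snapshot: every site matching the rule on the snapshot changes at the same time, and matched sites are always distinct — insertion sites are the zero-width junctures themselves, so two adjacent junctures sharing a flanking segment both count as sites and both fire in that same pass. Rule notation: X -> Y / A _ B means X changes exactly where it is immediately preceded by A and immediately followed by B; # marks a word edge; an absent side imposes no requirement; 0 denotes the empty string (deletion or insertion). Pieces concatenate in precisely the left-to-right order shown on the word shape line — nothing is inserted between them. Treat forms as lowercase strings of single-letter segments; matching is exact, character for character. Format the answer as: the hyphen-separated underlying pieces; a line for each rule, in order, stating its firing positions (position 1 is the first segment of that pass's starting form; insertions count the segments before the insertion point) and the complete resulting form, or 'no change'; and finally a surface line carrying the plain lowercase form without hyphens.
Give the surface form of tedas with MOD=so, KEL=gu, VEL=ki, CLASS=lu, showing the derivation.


underlying: od-tedas-ep-tv-ur
1. f -> v, k -> g, p -> b, s -> z / V _ V: fires at position(s) 7: odtedazeptvur
2. p -> b, t -> d / _ Z: fires at position(s) 10: odtedazepdvur
surface: odtedazepdvur


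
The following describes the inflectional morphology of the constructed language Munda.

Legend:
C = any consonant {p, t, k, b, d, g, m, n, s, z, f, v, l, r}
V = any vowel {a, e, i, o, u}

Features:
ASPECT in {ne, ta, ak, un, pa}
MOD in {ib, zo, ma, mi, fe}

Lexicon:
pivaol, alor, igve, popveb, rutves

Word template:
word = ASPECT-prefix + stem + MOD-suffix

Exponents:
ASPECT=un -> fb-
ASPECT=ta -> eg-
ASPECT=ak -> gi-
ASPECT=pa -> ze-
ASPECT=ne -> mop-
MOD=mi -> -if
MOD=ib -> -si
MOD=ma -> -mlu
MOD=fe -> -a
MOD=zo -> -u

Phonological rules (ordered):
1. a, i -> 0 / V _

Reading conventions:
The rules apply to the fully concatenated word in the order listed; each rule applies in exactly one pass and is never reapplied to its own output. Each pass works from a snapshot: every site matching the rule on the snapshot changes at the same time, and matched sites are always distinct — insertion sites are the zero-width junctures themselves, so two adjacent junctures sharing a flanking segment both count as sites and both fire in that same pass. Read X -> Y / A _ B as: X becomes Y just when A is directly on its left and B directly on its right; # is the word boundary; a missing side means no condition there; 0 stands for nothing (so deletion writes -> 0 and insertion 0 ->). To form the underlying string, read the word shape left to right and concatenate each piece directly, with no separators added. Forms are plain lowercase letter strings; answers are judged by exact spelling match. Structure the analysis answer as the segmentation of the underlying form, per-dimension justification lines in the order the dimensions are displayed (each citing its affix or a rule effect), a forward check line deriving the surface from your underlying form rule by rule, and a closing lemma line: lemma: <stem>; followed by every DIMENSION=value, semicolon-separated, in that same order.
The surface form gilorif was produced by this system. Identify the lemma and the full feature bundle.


underlying: gi-alor-if
ASPECT=ak - signalled by the affix gi-
MOD=mi - signalled by the affix -if
check: gialorif -> gilorif
lemma: alor; ASPECT=ak; MOD=mi


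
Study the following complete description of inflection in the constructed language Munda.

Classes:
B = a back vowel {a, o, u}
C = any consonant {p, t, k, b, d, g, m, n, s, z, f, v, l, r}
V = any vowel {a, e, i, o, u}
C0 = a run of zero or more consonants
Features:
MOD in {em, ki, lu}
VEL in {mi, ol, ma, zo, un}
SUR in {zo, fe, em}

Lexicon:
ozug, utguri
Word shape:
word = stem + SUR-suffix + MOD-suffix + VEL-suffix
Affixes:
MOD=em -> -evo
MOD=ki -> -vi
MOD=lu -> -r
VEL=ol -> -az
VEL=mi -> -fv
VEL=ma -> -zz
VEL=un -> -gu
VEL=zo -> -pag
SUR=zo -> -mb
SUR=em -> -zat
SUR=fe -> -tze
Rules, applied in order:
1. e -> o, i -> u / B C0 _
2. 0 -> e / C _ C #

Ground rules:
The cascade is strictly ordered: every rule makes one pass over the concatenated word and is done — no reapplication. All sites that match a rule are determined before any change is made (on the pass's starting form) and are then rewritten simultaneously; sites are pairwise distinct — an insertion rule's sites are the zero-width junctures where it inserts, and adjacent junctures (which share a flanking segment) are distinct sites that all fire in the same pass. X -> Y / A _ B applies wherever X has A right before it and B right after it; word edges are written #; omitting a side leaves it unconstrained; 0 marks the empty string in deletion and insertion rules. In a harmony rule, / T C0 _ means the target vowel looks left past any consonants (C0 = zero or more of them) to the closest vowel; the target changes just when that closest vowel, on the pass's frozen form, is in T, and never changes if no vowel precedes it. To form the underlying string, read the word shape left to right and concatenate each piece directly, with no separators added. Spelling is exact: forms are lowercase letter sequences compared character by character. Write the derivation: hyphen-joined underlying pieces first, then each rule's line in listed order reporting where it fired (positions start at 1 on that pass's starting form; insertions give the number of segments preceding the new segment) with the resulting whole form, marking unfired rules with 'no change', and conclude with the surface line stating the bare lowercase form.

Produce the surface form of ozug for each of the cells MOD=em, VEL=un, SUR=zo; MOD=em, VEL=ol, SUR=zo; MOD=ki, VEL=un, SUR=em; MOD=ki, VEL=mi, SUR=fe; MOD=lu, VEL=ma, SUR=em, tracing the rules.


cell MOD=em, VEL=un, SUR=zo:
underlying: ozug-mb-evo-gu
1. e -> o, i -> u / B C0 _: fires at position(s) 7: ozugmbovogu
2. 0 -> e / C _ C #: no change
surface: ozugmbovogu

cell MOD=em, VEL=ol, SUR=zo:
underlying: ozug-mb-evo-az
1. e -> o, i -> u / B C0 _: fires at position(s) 7: ozugmbovoaz
2. 0 -> e / C _ C #: no change
surface: ozugmbovoaz

cell MOD=ki, VEL=un, SUR=em:
underlying: ozug-zat-vi-gu
1. e -> o, i -> u / B C0 _: fires at position(s) 9: ozugzatvugu
2. 0 -> e / C _ C #: no change
surface: ozugzatvugu

cell MOD=ki, VEL=mi, SUR=fe:
underlying: ozug-tze-vi-fv
1. e -> o, i -> u / B C0 _: fires at position(s) 7: ozugtzovifv
2. 0 -> e / C _ C #: inserts after position(s) 10: ozugtzovifev
surface: ozugtzovifev

cell MOD=lu, VEL=ma, SUR=em:
underlying: ozug-zat-r-zz
1. e -> o, i -> u / B C0 _: no change
2. 0 -> e / C _ C #: inserts after position(s) 9: ozugzatrzez
surface: ozugzatrzez
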